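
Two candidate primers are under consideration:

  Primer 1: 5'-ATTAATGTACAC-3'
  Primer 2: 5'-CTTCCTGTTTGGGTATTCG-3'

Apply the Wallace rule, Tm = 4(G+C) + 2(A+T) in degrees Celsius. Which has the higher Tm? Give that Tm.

Primer 1: A+T=9, G+C=3 → Tm = 2(9)+4(3) = 30°C
Primer 2: A+T=10, G+C=9 → Tm = 2(10)+4(9) = 56°C
30°C vs 56°C → primer 2 is higher.

Primer 2, 56°C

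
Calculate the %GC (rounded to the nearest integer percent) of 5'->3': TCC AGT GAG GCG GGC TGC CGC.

A=2, C=7, G=9, T=3
G+C = 9 + 7 = 16 out of 21 bases
%GC = 16/21 × 100 = 76.19% ≈ 76%

76%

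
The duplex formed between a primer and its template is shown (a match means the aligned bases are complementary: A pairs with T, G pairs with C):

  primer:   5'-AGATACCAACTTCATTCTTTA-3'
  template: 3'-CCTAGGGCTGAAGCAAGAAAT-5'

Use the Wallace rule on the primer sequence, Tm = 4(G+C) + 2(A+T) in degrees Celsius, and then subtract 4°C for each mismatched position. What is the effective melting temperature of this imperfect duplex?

38°C

Primer base counts: A=7, T=8, G=1, C=5 → A+T=15, G+C=6
Perfect-match Tm = 2(15) + 4(6) = 30 + 24 = 54°C
Mismatches (positions where the bases are not complementary): 4 (at positions 1, 5, 8, 14)
Effective Tm = 54 − 4×4 = 54 − 16 = 38°C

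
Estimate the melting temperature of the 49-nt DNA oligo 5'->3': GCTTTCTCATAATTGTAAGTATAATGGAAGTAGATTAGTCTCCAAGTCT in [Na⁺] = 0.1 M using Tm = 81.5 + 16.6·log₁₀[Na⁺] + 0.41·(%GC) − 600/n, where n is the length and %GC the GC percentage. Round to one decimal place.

66.0°C

Length n = 49. Base counts: A=15, G=9, T=18, C=7
G+C = 16, so %GC = 16/49 × 100 = 32.653%
Salt term: 16.6 × (-1) = -16.6
GC term: 0.41 × 32.653 = 13.388; length term: −600/49 = −12.245
Tm = 81.5 + (-16.6) + 13.388 − 12.245 = 66.043 → 66.0°C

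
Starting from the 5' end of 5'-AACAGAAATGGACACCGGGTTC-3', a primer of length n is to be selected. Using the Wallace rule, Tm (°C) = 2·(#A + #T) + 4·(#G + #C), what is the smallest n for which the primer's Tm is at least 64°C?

n = 22

First 21 bases: AACAGAAATGGACACCGGGTT → Tm = 62°C (< 64°C)
First 22 bases: AACAGAAATGGACACCGGGTTC → Tm = 66°C (≥ 64°C)
Each additional base adds 2°C (A/T) or 4°C (G/C), so Tm is non-decreasing in n; n = 22 is the first length to reach 64°C.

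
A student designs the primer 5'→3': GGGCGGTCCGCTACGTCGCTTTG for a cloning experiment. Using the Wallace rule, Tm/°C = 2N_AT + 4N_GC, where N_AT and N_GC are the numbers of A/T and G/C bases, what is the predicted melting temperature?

Counting bases: G=9, T=6, A=1, C=7
A+T = 7, G+C = 16
Tm = 4·16 + 2·7 = 64 + 14 = 78°C

78°C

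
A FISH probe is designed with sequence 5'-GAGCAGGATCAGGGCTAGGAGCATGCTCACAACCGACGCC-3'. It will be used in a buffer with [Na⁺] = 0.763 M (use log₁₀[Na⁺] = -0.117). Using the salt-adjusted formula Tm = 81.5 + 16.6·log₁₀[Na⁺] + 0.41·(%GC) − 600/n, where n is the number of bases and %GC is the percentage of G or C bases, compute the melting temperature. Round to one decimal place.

90.2°C

Length n = 40. Base counts: G=13, A=11, T=4, C=12
G+C = 25, so %GC = 25/40 × 100 = 62.5%
Salt term: 16.6 × (-0.117) = -1.942
GC term: 0.41 × 62.5 = 25.625; length term: −600/40 = −15
Tm = 81.5 + (-1.942) + 25.625 − 15 = 90.183 → 90.2°C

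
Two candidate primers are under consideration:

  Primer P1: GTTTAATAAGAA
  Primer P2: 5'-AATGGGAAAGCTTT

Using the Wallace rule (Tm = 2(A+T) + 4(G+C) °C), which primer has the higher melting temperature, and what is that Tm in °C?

Primer P1: A+T=10, G+C=2 → Tm = 2(10)+4(2) = 28°C
Primer P2: A+T=9, G+C=5 → Tm = 2(9)+4(5) = 38°C
28°C vs 38°C → primer P2 is higher.

Primer P2, 38°C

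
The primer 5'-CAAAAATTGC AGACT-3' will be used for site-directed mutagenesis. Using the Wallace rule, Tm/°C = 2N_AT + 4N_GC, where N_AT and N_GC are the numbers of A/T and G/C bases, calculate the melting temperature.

40°C

A=7, G=2, T=3, C=3
AT pairs contribute 10, GC pairs contribute 5.
Tm = 4·5 + 2·10 = 20 + 20 = 40°C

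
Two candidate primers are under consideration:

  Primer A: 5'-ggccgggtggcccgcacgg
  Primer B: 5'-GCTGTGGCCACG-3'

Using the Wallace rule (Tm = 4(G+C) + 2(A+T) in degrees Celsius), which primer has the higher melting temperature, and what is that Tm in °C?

Primer A: A+T=2, G+C=17 → Tm = 2(2)+4(17) = 72°C
Primer B: A+T=3, G+C=9 → Tm = 2(3)+4(9) = 42°C
72°C vs 42°C → primer A is higher.

Primer A, 72°C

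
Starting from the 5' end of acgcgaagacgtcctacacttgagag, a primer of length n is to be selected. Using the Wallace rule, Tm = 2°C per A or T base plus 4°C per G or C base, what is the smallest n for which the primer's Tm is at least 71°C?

First 23 bases: ACGCGAAGACGTCCTACACTTGA → Tm = 70°C (< 71°C)
First 24 bases: ACGCGAAGACGTCCTACACTTGAG → Tm = 74°C (≥ 71°C)
Since every base adds ≥2°C, Tm only increases with n, so the threshold is first crossed at n = 24.

n = 24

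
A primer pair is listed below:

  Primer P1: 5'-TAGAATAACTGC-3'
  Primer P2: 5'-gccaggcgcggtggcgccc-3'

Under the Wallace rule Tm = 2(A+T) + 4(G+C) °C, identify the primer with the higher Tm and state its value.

Primer P1: A+T=8, G+C=4 → Tm = 2(8)+4(4) = 32°C
Primer P2: A+T=2, G+C=17 → Tm = 2(2)+4(17) = 72°C
32°C vs 72°C → primer P2 is higher.

Primer P2, 72°C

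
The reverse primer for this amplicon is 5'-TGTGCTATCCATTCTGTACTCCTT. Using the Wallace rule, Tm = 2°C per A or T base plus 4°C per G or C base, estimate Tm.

G=3, C=7, T=11, A=3
So N_AT = 14 and N_GC = 10.
Tm = 2(14) + 4(10) = 28 + 40 = 68°C

68°C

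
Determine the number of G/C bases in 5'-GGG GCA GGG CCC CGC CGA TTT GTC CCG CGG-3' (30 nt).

24

Scanning the sequence gives T=4, C=11, A=2, G=13.
G+C = 13 + 11 = 24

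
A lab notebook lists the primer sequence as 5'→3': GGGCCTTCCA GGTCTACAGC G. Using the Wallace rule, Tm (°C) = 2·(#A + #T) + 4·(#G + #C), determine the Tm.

Counting bases: C=7, A=3, G=7, T=4
So N_AT = 7 and N_GC = 14.
Tm = 4·14 + 2·7 = 56 + 14 = 70°C

70°C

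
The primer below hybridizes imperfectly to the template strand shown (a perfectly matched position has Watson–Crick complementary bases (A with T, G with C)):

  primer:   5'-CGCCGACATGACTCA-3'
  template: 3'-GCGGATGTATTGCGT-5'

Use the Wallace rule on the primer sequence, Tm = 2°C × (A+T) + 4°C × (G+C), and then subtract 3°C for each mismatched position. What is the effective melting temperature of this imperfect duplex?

Primer base counts: A=4, T=2, G=3, C=6 → A+T=6, G+C=9
Perfect-match Tm = 2(6) + 4(9) = 12 + 36 = 48°C
Mismatches (positions where the bases are not complementary): 3 (at positions 5, 10, 13)
Effective Tm = 48 − 3×3 = 48 − 9 = 39°C

39°C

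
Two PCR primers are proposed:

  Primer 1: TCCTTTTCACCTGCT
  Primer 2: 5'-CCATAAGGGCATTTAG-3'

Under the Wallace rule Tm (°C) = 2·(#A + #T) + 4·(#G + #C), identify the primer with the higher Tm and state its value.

Primer 1: A+T=8, G+C=7 → Tm = 2(8)+4(7) = 44°C
Primer 2: A+T=9, G+C=7 → Tm = 2(9)+4(7) = 46°C
44°C vs 46°C → primer 2 is higher.

Primer 2, 46°C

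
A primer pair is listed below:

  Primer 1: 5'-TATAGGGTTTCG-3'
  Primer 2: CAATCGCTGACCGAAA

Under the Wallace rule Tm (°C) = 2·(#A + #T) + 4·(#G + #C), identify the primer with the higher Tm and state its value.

Primer 1: A+T=7, G+C=5 → Tm = 2(7)+4(5) = 34°C
Primer 2: A+T=8, G+C=8 → Tm = 2(8)+4(8) = 48°C
34°C vs 48°C → primer 2 is higher.

Primer 2, 48°C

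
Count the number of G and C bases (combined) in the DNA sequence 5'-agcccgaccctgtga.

Counting bases: G=4, C=6, T=2, A=3
G+C = 4 + 6 = 10

10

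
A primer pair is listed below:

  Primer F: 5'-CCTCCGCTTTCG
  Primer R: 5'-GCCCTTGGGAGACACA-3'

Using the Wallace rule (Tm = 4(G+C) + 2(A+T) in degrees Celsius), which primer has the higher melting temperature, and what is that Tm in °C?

Primer F: A+T=4, G+C=8 → Tm = 2(4)+4(8) = 40°C
Primer R: A+T=6, G+C=10 → Tm = 2(6)+4(10) = 52°C
40°C vs 52°C → primer R is higher.

Primer R, 52°C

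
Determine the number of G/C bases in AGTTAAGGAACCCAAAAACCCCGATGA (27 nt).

12

Counting bases: T=3, G=5, C=7, A=12
G+C = 5 + 7 = 12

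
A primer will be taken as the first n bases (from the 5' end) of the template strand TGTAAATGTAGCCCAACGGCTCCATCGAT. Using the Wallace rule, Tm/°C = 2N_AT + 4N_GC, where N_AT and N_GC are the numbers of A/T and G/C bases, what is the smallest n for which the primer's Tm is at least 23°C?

n = 10

First 9 bases: TGTAAATGT → Tm = 22°C (< 23°C)
First 10 bases: TGTAAATGTA → Tm = 24°C (≥ 23°C)
Since every base adds ≥2°C, Tm only increases with n, so the threshold is first crossed at n = 10.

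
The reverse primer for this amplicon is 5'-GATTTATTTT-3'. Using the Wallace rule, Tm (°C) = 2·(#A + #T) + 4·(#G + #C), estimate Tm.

22°C

Base counts: G=1, T=7, C=0, A=2
A+T = 9, G+C = 1
Tm = 2(9) + 4(1) = 18 + 4 = 22°C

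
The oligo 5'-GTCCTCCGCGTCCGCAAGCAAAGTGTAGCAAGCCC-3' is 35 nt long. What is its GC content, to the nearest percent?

63%

Scanning the sequence gives G=9, C=13, T=5, A=8.
G+C = 9 + 13 = 22 out of 35 bases
%GC = 22/35 × 100 = 62.86% ≈ 63%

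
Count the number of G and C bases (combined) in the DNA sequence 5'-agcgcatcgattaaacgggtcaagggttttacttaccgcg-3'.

Base counts: A=10, G=11, C=9, T=10
Total G or C: 11 + 9 = 20

20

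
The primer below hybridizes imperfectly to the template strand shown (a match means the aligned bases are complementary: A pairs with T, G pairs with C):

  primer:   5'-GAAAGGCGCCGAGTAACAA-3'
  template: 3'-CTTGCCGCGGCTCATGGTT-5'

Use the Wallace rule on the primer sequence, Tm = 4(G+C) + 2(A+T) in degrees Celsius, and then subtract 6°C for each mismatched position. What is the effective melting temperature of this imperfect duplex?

46°C

Primer base counts: A=8, T=1, G=6, C=4 → A+T=9, G+C=10
Perfect-match Tm = 2(9) + 4(10) = 18 + 40 = 58°C
Mismatches (positions where the bases are not complementary): 2 (at positions 4, 16)
Effective Tm = 58 − 2×6 = 58 − 12 = 46°C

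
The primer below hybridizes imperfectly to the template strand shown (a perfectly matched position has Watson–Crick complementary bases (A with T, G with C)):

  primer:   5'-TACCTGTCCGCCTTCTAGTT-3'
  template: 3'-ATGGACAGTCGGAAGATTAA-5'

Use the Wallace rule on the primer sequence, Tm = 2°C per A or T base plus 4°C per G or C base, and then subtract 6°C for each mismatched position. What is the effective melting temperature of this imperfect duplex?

Primer base counts: A=2, T=8, G=3, C=7 → A+T=10, G+C=10
Perfect-match Tm = 2(10) + 4(10) = 20 + 40 = 60°C
Mismatches (positions where the bases are not complementary): 2 (at positions 9, 18)
Effective Tm = 60 − 2×6 = 60 − 12 = 48°C

48°C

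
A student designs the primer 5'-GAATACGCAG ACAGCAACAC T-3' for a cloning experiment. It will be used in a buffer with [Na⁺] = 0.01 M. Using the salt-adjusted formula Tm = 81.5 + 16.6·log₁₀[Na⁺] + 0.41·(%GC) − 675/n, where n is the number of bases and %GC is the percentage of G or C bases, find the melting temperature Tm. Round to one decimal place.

35.7°C

Length n = 21. Base counts: A=9, C=6, T=2, G=4
G+C = 10, so %GC = 10/21 × 100 = 47.619%
Salt term: 16.6 × (-2) = -33.2
GC term: 0.41 × 47.619 = 19.524; length term: −675/21 = −32.143
Tm = 81.5 + (-33.2) + 19.524 − 32.143 = 35.681 → 35.7°C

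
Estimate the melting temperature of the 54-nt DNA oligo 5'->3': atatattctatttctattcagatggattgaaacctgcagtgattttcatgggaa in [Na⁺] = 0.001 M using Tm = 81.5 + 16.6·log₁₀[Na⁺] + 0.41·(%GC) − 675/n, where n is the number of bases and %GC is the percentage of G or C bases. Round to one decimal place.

Length n = 54. Counting bases: A=16, G=10, C=7, T=21
G+C = 17, so %GC = 17/54 × 100 = 31.481%
Salt term: 16.6 × (-3) = -49.8
GC term: 0.41 × 31.481 = 12.907; length term: −675/54 = −12.5
Tm = 81.5 + (-49.8) + 12.907 − 12.5 = 32.107 → 32.1°C

32.1°C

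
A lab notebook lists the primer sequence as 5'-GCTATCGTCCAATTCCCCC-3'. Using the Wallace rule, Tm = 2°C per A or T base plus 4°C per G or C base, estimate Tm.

Base counts: T=5, C=9, A=3, G=2
AT pairs contribute 8, GC pairs contribute 11.
Tm = 2×8 + 4×11 = 60°C

60°C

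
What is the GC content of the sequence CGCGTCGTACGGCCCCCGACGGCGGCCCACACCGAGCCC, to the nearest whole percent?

82%

Counting bases: C=20, T=2, G=12, A=5
G+C = 12 + 20 = 32 out of 39 bases
%GC = 32/39 × 100 = 82.05% ≈ 82%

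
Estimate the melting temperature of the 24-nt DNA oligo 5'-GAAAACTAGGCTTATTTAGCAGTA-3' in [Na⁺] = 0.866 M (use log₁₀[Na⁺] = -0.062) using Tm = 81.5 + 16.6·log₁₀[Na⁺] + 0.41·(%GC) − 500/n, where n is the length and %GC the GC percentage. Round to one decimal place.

Length n = 24. Counting bases: T=7, C=3, A=9, G=5
G+C = 8, so %GC = 8/24 × 100 = 33.333%
Salt term: 16.6 × (-0.062) = -1.029
GC term: 0.41 × 33.333 = 13.667; length term: −500/24 = −20.833
Tm = 81.5 + (-1.029) + 13.667 − 20.833 = 73.305 → 73.3°C

73.3°C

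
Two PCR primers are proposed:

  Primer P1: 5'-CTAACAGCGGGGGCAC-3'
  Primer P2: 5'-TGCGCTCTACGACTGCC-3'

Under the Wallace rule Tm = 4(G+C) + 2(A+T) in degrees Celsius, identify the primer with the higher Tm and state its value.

Primer P1: A+T=5, G+C=11 → Tm = 2(5)+4(11) = 54°C
Primer P2: A+T=6, G+C=11 → Tm = 2(6)+4(11) = 56°C
54°C vs 56°C → primer P2 is higher.

Primer P2, 56°C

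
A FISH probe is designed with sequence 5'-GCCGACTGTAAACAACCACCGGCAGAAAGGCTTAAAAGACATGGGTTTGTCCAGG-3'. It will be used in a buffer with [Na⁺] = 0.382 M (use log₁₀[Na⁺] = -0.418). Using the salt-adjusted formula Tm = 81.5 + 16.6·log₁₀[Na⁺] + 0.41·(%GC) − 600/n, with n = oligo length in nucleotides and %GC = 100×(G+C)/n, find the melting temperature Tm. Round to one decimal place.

Length n = 55. A=18, T=9, G=15, C=13
G+C = 28, so %GC = 28/55 × 100 = 50.909%
Salt term: 16.6 × (-0.418) = -6.939
GC term: 0.41 × 50.909 = 20.873; length term: −600/55 = −10.909
Tm = 81.5 + (-6.939) + 20.873 − 10.909 = 84.525 → 84.5°C

84.5°C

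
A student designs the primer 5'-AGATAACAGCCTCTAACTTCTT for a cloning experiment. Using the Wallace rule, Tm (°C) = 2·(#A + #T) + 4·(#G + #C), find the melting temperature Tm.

60°C

Base counts: G=2, C=6, T=7, A=7
AT pairs contribute 14, GC pairs contribute 8.
Tm = 2(14) + 4(8) = 28 + 32 = 60°C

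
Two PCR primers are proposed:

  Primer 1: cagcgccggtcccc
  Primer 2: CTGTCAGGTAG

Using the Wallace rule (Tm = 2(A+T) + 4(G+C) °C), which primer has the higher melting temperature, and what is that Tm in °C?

Primer 1: A+T=2, G+C=12 → Tm = 2(2)+4(12) = 52°C
Primer 2: A+T=5, G+C=6 → Tm = 2(5)+4(6) = 34°C
52°C vs 34°C → primer 1 is higher.

Primer 1, 52°C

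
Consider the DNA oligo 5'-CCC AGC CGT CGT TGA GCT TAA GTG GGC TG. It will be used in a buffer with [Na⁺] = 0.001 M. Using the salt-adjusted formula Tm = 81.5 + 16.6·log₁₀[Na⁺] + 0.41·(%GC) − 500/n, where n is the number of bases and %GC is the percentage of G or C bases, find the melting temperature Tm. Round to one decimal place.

Length n = 29. Base counts: T=7, A=4, C=8, G=10
G+C = 18, so %GC = 18/29 × 100 = 62.069%
Salt term: 16.6 × (-3) = -49.8
GC term: 0.41 × 62.069 = 25.448; length term: −500/29 = −17.241
Tm = 81.5 + (-49.8) + 25.448 − 17.241 = 39.907 → 39.9°C

39.9°C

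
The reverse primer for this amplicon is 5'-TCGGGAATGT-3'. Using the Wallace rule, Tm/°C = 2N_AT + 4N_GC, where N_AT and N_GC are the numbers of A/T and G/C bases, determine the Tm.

Base counts: A=2, G=4, T=3, C=1
AT pairs contribute 5, GC pairs contribute 5.
Tm = 4·5 + 2·5 = 20 + 10 = 30°C

30°C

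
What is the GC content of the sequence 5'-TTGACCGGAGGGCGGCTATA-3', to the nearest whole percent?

Scanning the sequence gives C=4, G=8, T=4, A=4.
G+C = 8 + 4 = 12 out of 20 bases
%GC = 12/20 × 100 = 60% ≈ 60%

60%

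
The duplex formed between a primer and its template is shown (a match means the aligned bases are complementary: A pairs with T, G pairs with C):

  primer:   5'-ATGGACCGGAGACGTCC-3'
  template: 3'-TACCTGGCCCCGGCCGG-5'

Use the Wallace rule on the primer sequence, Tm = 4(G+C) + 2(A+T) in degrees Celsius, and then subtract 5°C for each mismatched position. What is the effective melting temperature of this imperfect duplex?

41°C

Primer base counts: A=4, T=2, G=6, C=5 → A+T=6, G+C=11
Perfect-match Tm = 2(6) + 4(11) = 12 + 44 = 56°C
Mismatches (positions where the bases are not complementary): 3 (at positions 10, 12, 15)
Effective Tm = 56 − 3×5 = 56 − 15 = 41°C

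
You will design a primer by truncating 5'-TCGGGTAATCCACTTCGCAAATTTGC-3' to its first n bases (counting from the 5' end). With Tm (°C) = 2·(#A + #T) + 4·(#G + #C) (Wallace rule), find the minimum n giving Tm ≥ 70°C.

n = 25

First 24 bases: TCGGGTAATCCACTTCGCAAATTT → Tm = 68°C (< 70°C)
First 25 bases: TCGGGTAATCCACTTCGCAAATTTG → Tm = 72°C (≥ 70°C)
Each additional base adds 2°C (A/T) or 4°C (G/C), so Tm is non-decreasing in n; n = 25 is the first length to reach 70°C.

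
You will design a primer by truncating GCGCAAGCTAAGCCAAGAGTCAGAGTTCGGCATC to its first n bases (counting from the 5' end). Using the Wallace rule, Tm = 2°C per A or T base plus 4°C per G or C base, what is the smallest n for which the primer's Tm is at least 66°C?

n = 21

First 20 bases: GCGCAAGCTAAGCCAAGAGT → Tm = 62°C (< 66°C)
First 21 bases: GCGCAAGCTAAGCCAAGAGTC → Tm = 66°C (≥ 66°C)
Since every base adds ≥2°C, Tm only increases with n, so the threshold is first crossed at n = 21.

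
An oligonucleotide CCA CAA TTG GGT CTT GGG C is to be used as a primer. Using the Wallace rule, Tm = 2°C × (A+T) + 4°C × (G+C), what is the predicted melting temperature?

Counting bases: A=3, G=6, T=5, C=5
AT pairs contribute 8, GC pairs contribute 11.
Tm = 2(8) + 4(11) = 16 + 44 = 60°C

60°C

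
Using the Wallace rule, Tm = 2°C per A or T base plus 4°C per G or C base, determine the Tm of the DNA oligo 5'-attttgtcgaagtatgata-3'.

48°C

T=8, A=6, G=4, C=1
A+T = 14, G+C = 5
Tm = 2×14 + 4×5 = 48°C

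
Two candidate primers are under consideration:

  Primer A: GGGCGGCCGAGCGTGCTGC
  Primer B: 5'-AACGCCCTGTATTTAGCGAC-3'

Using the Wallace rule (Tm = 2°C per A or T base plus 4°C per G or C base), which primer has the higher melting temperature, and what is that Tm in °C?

Primer A: A+T=3, G+C=16 → Tm = 2(3)+4(16) = 70°C
Primer B: A+T=10, G+C=10 → Tm = 2(10)+4(10) = 60°C
70°C vs 60°C → primer A is higher.

Primer A, 70°C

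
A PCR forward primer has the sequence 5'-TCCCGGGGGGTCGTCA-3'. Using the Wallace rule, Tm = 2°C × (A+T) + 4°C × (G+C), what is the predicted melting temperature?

56°C

Scanning the sequence gives A=1, C=5, G=7, T=3.
AT pairs contribute 4, GC pairs contribute 12.
Tm = 2(4) + 4(12) = 8 + 48 = 56°C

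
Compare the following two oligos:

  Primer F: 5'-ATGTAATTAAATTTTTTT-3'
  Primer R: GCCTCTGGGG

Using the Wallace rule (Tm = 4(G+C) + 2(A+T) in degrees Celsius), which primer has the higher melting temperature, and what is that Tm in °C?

Primer F: A+T=17, G+C=1 → Tm = 2(17)+4(1) = 38°C
Primer R: A+T=2, G+C=8 → Tm = 2(2)+4(8) = 36°C
38°C vs 36°C → primer F is higher.

Primer F, 38°C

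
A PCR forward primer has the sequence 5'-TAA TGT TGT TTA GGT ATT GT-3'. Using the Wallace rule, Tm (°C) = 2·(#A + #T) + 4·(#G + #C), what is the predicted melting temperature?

50°C

Base counts: C=0, T=11, A=4, G=5
A+T = 15, G+C = 5
Tm = 2×15 + 4×5 = 50°C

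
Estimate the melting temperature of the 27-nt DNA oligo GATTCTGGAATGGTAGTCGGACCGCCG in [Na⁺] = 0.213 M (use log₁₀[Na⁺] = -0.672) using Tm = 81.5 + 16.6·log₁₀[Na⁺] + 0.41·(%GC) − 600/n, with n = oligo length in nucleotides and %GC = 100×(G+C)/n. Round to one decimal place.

Length n = 27. Counting bases: C=6, T=6, A=5, G=10
G+C = 16, so %GC = 16/27 × 100 = 59.259%
Salt term: 16.6 × (-0.672) = -11.155
GC term: 0.41 × 59.259 = 24.296; length term: −600/27 = −22.222
Tm = 81.5 + (-11.155) + 24.296 − 22.222 = 72.419 → 72.4°C

72.4°C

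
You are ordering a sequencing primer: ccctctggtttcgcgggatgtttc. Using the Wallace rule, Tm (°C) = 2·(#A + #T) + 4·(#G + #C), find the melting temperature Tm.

A=1, G=7, C=7, T=9
AT pairs contribute 10, GC pairs contribute 14.
Tm = 2(10) + 4(14) = 20 + 56 = 76°C

76°C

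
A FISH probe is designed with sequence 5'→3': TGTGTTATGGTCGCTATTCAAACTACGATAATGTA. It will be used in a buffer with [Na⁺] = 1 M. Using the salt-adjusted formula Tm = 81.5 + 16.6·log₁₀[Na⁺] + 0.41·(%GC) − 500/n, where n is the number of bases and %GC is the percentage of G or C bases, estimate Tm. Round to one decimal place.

81.3°C

Length n = 35. Scanning the sequence gives A=10, G=7, T=13, C=5.
G+C = 12, so %GC = 12/35 × 100 = 34.286%
Salt term: 16.6 × (0) = 0
GC term: 0.41 × 34.286 = 14.057; length term: −500/35 = −14.286
Tm = 81.5 + (0) + 14.057 − 14.286 = 81.271 → 81.3°C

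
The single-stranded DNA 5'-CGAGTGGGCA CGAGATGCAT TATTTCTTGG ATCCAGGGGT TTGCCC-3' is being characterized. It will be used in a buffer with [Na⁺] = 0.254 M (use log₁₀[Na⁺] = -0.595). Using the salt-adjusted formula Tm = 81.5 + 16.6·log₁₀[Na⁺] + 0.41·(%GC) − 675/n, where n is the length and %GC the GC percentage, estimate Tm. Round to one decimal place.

Length n = 46. Scanning the sequence gives C=10, T=13, G=15, A=8.
G+C = 25, so %GC = 25/46 × 100 = 54.348%
Salt term: 16.6 × (-0.595) = -9.877
GC term: 0.41 × 54.348 = 22.283; length term: −675/46 = −14.674
Tm = 81.5 + (-9.877) + 22.283 − 14.674 = 79.232 → 79.2°C

79.2°C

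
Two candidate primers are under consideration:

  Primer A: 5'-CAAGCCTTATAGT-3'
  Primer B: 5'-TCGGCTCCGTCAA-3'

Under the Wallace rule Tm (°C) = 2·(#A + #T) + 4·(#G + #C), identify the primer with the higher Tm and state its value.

Primer A: A+T=8, G+C=5 → Tm = 2(8)+4(5) = 36°C
Primer B: A+T=5, G+C=8 → Tm = 2(5)+4(8) = 42°C
36°C vs 42°C → primer B is higher.

Primer B, 42°C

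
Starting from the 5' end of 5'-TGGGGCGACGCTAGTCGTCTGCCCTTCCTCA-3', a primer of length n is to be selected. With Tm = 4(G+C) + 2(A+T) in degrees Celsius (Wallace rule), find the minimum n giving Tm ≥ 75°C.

n = 23

First 22 bases: TGGGGCGACGCTAGTCGTCTGC → Tm = 74°C (< 75°C)
First 23 bases: TGGGGCGACGCTAGTCGTCTGCC → Tm = 78°C (≥ 75°C)
Since every base adds ≥2°C, Tm only increases with n, so the threshold is first crossed at n = 23.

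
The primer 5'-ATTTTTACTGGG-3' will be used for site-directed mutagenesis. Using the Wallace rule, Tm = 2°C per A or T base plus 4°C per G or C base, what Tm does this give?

Base counts: T=6, A=2, C=1, G=3
So N_AT = 8 and N_GC = 4.
Tm = 2×8 + 4×4 = 32°C

32°C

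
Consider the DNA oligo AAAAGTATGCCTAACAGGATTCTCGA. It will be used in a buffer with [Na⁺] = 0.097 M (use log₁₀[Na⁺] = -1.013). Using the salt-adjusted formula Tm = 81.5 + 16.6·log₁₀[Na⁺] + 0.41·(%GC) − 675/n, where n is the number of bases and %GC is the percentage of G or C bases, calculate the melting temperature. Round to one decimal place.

Length n = 26. Base counts: A=10, T=6, G=5, C=5
G+C = 10, so %GC = 10/26 × 100 = 38.462%
Salt term: 16.6 × (-1.013) = -16.816
GC term: 0.41 × 38.462 = 15.769; length term: −675/26 = −25.962
Tm = 81.5 + (-16.816) + 15.769 − 25.962 = 54.491 → 54.5°C

54.5°C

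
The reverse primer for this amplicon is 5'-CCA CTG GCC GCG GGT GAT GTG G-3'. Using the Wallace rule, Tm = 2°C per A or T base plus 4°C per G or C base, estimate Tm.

A=2, C=6, T=4, G=10
A+T = 6, G+C = 16
Tm = 4·16 + 2·6 = 64 + 12 = 76°C

76°C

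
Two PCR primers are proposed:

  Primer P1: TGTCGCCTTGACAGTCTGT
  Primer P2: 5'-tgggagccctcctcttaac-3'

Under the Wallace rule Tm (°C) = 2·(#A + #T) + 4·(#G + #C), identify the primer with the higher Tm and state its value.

Primer P2, 60°C

Primer P1: A+T=9, G+C=10 → Tm = 2(9)+4(10) = 58°C
Primer P2: A+T=8, G+C=11 → Tm = 2(8)+4(11) = 60°C
58°C vs 60°C → primer P2 is higher.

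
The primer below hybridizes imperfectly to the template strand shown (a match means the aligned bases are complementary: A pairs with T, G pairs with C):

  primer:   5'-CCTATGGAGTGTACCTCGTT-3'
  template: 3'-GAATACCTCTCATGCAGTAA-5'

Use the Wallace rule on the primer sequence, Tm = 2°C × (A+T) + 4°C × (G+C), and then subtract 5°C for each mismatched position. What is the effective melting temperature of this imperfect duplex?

Primer base counts: A=3, T=7, G=5, C=5 → A+T=10, G+C=10
Perfect-match Tm = 2(10) + 4(10) = 20 + 40 = 60°C
Mismatches (positions where the bases are not complementary): 4 (at positions 2, 10, 15, 18)
Effective Tm = 60 − 4×5 = 60 − 20 = 40°C

40°C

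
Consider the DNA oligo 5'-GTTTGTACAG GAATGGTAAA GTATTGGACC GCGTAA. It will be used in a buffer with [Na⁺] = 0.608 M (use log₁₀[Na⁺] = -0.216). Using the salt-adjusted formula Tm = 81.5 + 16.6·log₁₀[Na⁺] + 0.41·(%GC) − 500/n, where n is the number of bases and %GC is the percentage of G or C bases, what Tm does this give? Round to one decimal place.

Length n = 36. T=10, A=11, C=4, G=11
G+C = 15, so %GC = 15/36 × 100 = 41.667%
Salt term: 16.6 × (-0.216) = -3.586
GC term: 0.41 × 41.667 = 17.083; length term: −500/36 = −13.889
Tm = 81.5 + (-3.586) + 17.083 − 13.889 = 81.108 → 81.1°C

81.1°C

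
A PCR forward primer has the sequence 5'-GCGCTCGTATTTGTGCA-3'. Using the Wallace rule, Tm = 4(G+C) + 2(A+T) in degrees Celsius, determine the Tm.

Base counts: A=2, G=5, T=6, C=4
A+T = 8, G+C = 9
Tm = 2×8 + 4×9 = 52°C

52°C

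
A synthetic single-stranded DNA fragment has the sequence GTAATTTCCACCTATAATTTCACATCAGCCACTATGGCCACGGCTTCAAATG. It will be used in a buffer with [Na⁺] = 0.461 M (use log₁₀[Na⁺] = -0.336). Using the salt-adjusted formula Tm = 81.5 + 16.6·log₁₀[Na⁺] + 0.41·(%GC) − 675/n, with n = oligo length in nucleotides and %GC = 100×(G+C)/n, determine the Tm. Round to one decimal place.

80.3°C

Length n = 52. Scanning the sequence gives A=15, T=15, G=7, C=15.
G+C = 22, so %GC = 22/52 × 100 = 42.308%
Salt term: 16.6 × (-0.336) = -5.578
GC term: 0.41 × 42.308 = 17.346; length term: −675/52 = −12.981
Tm = 81.5 + (-5.578) + 17.346 − 12.981 = 80.287 → 80.3°C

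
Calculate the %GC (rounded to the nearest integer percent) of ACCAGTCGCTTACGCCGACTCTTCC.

60%

Counting bases: C=11, G=4, A=4, T=6
G+C = 4 + 11 = 15 out of 25 bases
%GC = 15/25 × 100 = 60% ≈ 60%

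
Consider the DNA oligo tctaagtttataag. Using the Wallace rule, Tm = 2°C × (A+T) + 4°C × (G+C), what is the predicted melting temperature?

Base counts: C=1, A=5, T=6, G=2
AT pairs contribute 11, GC pairs contribute 3.
Tm = 4·3 + 2·11 = 12 + 22 = 34°C

34°C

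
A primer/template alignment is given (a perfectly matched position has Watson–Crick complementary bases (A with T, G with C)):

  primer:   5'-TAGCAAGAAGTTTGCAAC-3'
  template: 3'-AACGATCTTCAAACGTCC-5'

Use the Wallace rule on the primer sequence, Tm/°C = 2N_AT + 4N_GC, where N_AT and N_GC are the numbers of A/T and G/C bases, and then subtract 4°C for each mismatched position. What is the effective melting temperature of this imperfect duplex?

Primer base counts: A=7, T=4, G=4, C=3 → A+T=11, G+C=7
Perfect-match Tm = 2(11) + 4(7) = 22 + 28 = 50°C
Mismatches (positions where the bases are not complementary): 4 (at positions 2, 5, 17, 18)
Effective Tm = 50 − 4×4 = 50 − 16 = 34°C

34°C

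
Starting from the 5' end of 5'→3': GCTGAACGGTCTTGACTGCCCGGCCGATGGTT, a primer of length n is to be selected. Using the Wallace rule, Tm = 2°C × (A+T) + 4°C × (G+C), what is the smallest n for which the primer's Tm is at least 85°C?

n = 26

First 25 bases: GCTGAACGGTCTTGACTGCCCGGCC → Tm = 84°C (< 85°C)
First 26 bases: GCTGAACGGTCTTGACTGCCCGGCCG → Tm = 88°C (≥ 85°C)
Each additional base adds 2°C (A/T) or 4°C (G/C), so Tm is non-decreasing in n; n = 26 is the first length to reach 85°C.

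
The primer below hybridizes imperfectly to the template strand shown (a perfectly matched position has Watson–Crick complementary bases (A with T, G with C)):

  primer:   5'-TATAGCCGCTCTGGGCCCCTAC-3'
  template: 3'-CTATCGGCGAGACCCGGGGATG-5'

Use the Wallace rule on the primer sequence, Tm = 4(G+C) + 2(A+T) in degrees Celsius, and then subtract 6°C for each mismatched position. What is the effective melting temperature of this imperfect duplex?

66°C

Primer base counts: A=3, T=5, G=5, C=9 → A+T=8, G+C=14
Perfect-match Tm = 2(8) + 4(14) = 16 + 56 = 72°C
Mismatches (positions where the bases are not complementary): 1 (at position 1)
Effective Tm = 72 − 1×6 = 72 − 6 = 66°C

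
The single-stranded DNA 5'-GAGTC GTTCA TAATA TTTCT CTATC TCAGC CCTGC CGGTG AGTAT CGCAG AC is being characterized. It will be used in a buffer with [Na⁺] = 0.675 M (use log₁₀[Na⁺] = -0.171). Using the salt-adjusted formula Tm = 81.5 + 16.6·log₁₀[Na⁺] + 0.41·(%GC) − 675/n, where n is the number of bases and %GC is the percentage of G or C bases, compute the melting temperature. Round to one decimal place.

Length n = 52. Base counts: A=11, C=14, G=11, T=16
G+C = 25, so %GC = 25/52 × 100 = 48.077%
Salt term: 16.6 × (-0.171) = -2.839
GC term: 0.41 × 48.077 = 19.712; length term: −675/52 = −12.981
Tm = 81.5 + (-2.839) + 19.712 − 12.981 = 85.392 → 85.4°C

85.4°C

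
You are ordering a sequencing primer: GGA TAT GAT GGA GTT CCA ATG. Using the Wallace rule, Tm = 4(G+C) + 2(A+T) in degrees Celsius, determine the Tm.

60°C

G=7, A=6, C=2, T=6
So N_AT = 12 and N_GC = 9.
Tm = 2(12) + 4(9) = 24 + 36 = 60°C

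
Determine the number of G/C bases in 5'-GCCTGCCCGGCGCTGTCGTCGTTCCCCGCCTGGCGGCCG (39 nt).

32

Scanning the sequence gives C=18, T=7, A=0, G=14.
Total G or C: 14 + 18 = 32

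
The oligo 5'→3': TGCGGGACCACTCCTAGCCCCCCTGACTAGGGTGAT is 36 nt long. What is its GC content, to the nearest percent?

Scanning the sequence gives G=10, C=13, A=6, T=7.
G+C = 10 + 13 = 23 out of 36 bases
%GC = 23/36 × 100 = 63.89% ≈ 64%

64%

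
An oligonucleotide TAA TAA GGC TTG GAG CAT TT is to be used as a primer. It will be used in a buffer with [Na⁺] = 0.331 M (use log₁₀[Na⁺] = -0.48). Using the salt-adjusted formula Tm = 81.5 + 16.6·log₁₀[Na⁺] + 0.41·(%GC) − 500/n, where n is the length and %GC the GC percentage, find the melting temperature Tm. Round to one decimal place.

Length n = 20. Base counts: T=7, A=6, G=5, C=2
G+C = 7, so %GC = 7/20 × 100 = 35%
Salt term: 16.6 × (-0.48) = -7.968
GC term: 0.41 × 35 = 14.35; length term: −500/20 = −25
Tm = 81.5 + (-7.968) + 14.35 − 25 = 62.882 → 62.9°C

62.9°C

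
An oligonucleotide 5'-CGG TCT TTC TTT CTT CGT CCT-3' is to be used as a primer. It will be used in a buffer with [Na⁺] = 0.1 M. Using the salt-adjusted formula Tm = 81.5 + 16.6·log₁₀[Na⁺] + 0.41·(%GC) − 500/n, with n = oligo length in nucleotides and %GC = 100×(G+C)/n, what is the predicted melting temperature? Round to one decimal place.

60.6°C

Length n = 21. Scanning the sequence gives A=0, T=11, C=7, G=3.
G+C = 10, so %GC = 10/21 × 100 = 47.619%
Salt term: 16.6 × (-1) = -16.6
GC term: 0.41 × 47.619 = 19.524; length term: −500/21 = −23.81
Tm = 81.5 + (-16.6) + 19.524 − 23.81 = 60.614 → 60.6°C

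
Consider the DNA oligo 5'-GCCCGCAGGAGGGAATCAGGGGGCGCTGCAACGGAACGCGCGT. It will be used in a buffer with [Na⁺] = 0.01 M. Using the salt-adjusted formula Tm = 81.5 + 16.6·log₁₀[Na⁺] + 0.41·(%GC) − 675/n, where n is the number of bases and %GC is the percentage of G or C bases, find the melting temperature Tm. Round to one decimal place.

Length n = 43. A=9, T=3, G=19, C=12
G+C = 31, so %GC = 31/43 × 100 = 72.093%
Salt term: 16.6 × (-2) = -33.2
GC term: 0.41 × 72.093 = 29.558; length term: −675/43 = −15.698
Tm = 81.5 + (-33.2) + 29.558 − 15.698 = 62.16 → 62.2°C

62.2°C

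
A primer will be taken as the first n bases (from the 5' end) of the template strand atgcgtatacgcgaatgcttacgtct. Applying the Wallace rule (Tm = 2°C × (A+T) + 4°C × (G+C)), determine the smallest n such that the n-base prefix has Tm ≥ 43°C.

n = 15

First 14 bases: ATGCGTATACGCGA → Tm = 42°C (< 43°C)
First 15 bases: ATGCGTATACGCGAA → Tm = 44°C (≥ 43°C)
Since every base adds ≥2°C, Tm only increases with n, so the threshold is first crossed at n = 15.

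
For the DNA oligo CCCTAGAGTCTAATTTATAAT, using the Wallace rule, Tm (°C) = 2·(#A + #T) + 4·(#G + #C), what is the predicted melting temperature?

54°C

Counting bases: T=8, C=4, G=2, A=7
So N_AT = 15 and N_GC = 6.
Tm = 4·6 + 2·15 = 24 + 30 = 54°C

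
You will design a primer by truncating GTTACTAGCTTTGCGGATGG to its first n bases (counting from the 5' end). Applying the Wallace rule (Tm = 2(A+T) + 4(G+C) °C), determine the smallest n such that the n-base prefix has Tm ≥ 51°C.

First 17 bases: GTTACTAGCTTTGCGGA → Tm = 50°C (< 51°C)
First 18 bases: GTTACTAGCTTTGCGGAT → Tm = 52°C (≥ 51°C)
Since every base adds ≥2°C, Tm only increases with n, so the threshold is first crossed at n = 18.

n = 18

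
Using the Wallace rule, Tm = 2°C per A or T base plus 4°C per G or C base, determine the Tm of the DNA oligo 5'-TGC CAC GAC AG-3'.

G=3, T=1, A=3, C=4
So N_AT = 4 and N_GC = 7.
Tm = 4·7 + 2·4 = 28 + 8 = 36°C

36°C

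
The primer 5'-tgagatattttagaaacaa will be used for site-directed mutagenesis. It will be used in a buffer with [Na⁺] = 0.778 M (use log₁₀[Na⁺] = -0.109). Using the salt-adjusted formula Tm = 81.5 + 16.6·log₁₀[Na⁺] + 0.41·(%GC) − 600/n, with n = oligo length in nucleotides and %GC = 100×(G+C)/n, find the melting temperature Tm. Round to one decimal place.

56.7°C

Length n = 19. Base counts: C=1, A=9, T=6, G=3
G+C = 4, so %GC = 4/19 × 100 = 21.053%
Salt term: 16.6 × (-0.109) = -1.809
GC term: 0.41 × 21.053 = 8.632; length term: −600/19 = −31.579
Tm = 81.5 + (-1.809) + 8.632 − 31.579 = 56.744 → 56.7°C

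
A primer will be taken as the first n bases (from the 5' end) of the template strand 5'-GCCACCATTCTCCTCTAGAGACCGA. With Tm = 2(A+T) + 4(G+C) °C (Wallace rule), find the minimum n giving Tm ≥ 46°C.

n = 15

First 14 bases: GCCACCATTCTCCT → Tm = 44°C (< 46°C)
First 15 bases: GCCACCATTCTCCTC → Tm = 48°C (≥ 46°C)
Since every base adds ≥2°C, Tm only increases with n, so the threshold is first crossed at n = 15.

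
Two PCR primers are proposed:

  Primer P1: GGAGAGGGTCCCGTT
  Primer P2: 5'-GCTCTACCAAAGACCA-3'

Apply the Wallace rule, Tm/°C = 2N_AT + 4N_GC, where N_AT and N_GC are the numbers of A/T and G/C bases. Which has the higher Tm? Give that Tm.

Primer P1, 50°C

Primer P1: A+T=5, G+C=10 → Tm = 2(5)+4(10) = 50°C
Primer P2: A+T=8, G+C=8 → Tm = 2(8)+4(8) = 48°C
50°C vs 48°C → primer P1 is higher.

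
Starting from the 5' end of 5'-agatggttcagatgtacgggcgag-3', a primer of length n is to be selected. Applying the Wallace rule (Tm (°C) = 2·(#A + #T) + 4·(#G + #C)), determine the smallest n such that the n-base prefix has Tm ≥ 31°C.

First 10 bases: AGATGGTTCA → Tm = 28°C (< 31°C)
First 11 bases: AGATGGTTCAG → Tm = 32°C (≥ 31°C)
Since every base adds ≥2°C, Tm only increases with n, so the threshold is first crossed at n = 11.

n = 11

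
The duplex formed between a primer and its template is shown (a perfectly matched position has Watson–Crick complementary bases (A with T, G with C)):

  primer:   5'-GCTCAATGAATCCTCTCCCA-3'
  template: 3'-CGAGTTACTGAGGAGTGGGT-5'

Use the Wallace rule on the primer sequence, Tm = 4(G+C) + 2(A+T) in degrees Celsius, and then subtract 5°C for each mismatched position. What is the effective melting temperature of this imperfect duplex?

50°C

Primer base counts: A=5, T=5, G=2, C=8 → A+T=10, G+C=10
Perfect-match Tm = 2(10) + 4(10) = 20 + 40 = 60°C
Mismatches (positions where the bases are not complementary): 2 (at positions 10, 16)
Effective Tm = 60 − 2×5 = 60 − 10 = 50°C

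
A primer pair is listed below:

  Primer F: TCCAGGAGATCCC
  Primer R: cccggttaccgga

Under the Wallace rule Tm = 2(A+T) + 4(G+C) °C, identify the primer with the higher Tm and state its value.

Primer F: A+T=5, G+C=8 → Tm = 2(5)+4(8) = 42°C
Primer R: A+T=4, G+C=9 → Tm = 2(4)+4(9) = 44°C
42°C vs 44°C → primer R is higher.

Primer R, 44°C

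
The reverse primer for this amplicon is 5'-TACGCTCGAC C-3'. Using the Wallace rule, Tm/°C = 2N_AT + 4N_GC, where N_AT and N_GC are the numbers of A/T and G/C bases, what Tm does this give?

36°C

Scanning the sequence gives G=2, A=2, C=5, T=2.
A+T = 4, G+C = 7
Tm = 2×4 + 4×7 = 36°C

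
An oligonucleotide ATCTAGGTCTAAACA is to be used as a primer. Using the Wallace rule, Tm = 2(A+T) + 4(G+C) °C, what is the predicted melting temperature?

40°C

G=2, T=4, C=3, A=6
AT pairs contribute 10, GC pairs contribute 5.
Tm = 2(10) + 4(5) = 20 + 20 = 40°C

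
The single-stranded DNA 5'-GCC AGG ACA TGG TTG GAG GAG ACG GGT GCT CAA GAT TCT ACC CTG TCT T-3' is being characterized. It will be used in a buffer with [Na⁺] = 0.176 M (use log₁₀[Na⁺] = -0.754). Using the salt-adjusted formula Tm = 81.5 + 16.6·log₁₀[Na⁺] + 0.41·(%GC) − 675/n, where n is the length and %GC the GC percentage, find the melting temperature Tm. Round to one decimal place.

Length n = 49. T=12, A=10, G=16, C=11
G+C = 27, so %GC = 27/49 × 100 = 55.102%
Salt term: 16.6 × (-0.754) = -12.516
GC term: 0.41 × 55.102 = 22.592; length term: −675/49 = −13.776
Tm = 81.5 + (-12.516) + 22.592 − 13.776 = 77.8 → 77.8°C

77.8°C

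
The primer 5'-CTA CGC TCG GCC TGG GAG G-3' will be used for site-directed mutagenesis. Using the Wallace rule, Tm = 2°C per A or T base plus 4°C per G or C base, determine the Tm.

66°C

Counting bases: G=8, T=3, A=2, C=6
AT pairs contribute 5, GC pairs contribute 14.
Tm = 4·14 + 2·5 = 56 + 10 = 66°C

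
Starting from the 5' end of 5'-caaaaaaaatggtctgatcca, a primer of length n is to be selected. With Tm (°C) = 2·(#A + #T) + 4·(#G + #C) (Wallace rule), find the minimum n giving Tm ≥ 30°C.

n = 12

First 11 bases: CAAAAAAAATG → Tm = 26°C (< 30°C)
First 12 bases: CAAAAAAAATGG → Tm = 30°C (≥ 30°C)
Each additional base adds 2°C (A/T) or 4°C (G/C), so Tm is non-decreasing in n; n = 12 is the first length to reach 30°C.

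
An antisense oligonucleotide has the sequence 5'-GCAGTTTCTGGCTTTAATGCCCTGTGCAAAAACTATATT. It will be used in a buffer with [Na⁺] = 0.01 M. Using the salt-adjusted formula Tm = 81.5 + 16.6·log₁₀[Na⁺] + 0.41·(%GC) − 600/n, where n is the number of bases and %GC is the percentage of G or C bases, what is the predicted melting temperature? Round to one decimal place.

48.7°C

Length n = 39. T=14, A=10, C=8, G=7
G+C = 15, so %GC = 15/39 × 100 = 38.462%
Salt term: 16.6 × (-2) = -33.2
GC term: 0.41 × 38.462 = 15.769; length term: −600/39 = −15.385
Tm = 81.5 + (-33.2) + 15.769 − 15.385 = 48.684 → 48.7°C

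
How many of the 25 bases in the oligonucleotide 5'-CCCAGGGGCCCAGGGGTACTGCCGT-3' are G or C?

Counting bases: T=3, C=9, G=10, A=3
G+C = 10 + 9 = 19

19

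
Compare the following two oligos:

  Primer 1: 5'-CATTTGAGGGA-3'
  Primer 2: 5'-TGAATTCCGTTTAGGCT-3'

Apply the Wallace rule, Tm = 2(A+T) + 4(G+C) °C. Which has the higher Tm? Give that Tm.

Primer 2, 48°C

Primer 1: A+T=6, G+C=5 → Tm = 2(6)+4(5) = 32°C
Primer 2: A+T=10, G+C=7 → Tm = 2(10)+4(7) = 48°C
32°C vs 48°C → primer 2 is higher.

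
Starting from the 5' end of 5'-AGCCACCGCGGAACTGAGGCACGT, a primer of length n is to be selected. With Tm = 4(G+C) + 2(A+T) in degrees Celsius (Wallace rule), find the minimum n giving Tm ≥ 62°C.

n = 19

First 18 bases: AGCCACCGCGGAACTGAG → Tm = 60°C (< 62°C)
First 19 bases: AGCCACCGCGGAACTGAGG → Tm = 64°C (≥ 62°C)
Each additional base adds 2°C (A/T) or 4°C (G/C), so Tm is non-decreasing in n; n = 19 is the first length to reach 62°C.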